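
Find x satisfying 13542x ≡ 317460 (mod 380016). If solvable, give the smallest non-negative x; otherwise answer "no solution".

First find gcd(13542, 380016):
380016 = 28*13542 + 840
13542 = 16*840 + 102
840 = 8*102 + 24
102 = 4*24 + 6
24 = 4*6 + 0
gcd = 6 and 6 | 317460, so solutions exist. Divide through by 6: 2257x ≡ 52910 (mod 63336).
Now find 2257⁻¹ mod 63336:
63336 = 28*2257 + 140
2257 = 16*140 + 17
140 = 8*17 + 4
17 = 4*4 + 1
4 = 4*1 + 0
Back-substitute:
1 = 17 − 4·4
1 = −4·140 + 33·17
1 = 33·2257 − 532·140
1 = −532·63336 + 14929·2257
So 2257⁻¹ ≡ 14929 (mod 63336).
Then x ≡ 14929·52910 ≡ 30134 (mod 63336); the smallest non-negative solution is x = 30134.

30134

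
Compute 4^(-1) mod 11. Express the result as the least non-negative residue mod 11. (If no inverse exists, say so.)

3

gcd(11, 4) by repeated division:
11 = 2*4 + 3
4 = 1*3 + 1
3 = 3*1 + 0
gcd = 1, so the inverse exists. Back-substitute:
1 = 4 − 3
1 = −11 + 3·4
So 4·3 ≡ 1 (mod 11).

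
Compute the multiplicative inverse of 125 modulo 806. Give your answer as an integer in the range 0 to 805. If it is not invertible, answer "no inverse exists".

Apply the Euclidean algorithm to 806 and 125:
806 = 6×125 + 56
125 = 2×56 + 13
56 = 4×13 + 4
13 = 3×4 + 1
4 = 4×1 + 0
gcd = 1, so the inverse exists. Back-substitute:
1 = 13 − 3·4
1 = −3·56 + 13·13
1 = 13·125 − 29·56
1 = −29·806 + 187·125
So 125·187 ≡ 1 (mod 806).

187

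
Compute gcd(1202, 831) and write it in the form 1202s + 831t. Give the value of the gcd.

Euclidean algorithm:
1202 = 1×831 + 371
831 = 2×371 + 89
371 = 4×89 + 15
89 = 5×15 + 14
15 = 1×14 + 1
14 = 14×1 + 0
gcd(1202, 831) = 1.
Express as a combination:
1 = 15 − 14
1 = −89 + 6·15
1 = 6·371 − 25·89
1 = −25·831 + 56·371
1 = 56·1202 − 81·831
So 1 = (56)·1202 + (-81)·831.

1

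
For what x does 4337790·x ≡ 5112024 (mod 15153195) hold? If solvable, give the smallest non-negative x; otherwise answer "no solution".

gcd(4337790, 15153195):
15153195 = 3*4337790 + 2139825
4337790 = 2*2139825 + 58140
2139825 = 36*58140 + 46785
58140 = 1*46785 + 11355
46785 = 4*11355 + 1365
11355 = 8*1365 + 435
1365 = 3*435 + 60
435 = 7*60 + 15
60 = 4*15 + 0
gcd = 15, but 15 ∤ 5112024, so the congruence has no solution.

no solution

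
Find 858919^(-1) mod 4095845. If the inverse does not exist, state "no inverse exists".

Apply the Euclidean algorithm to 4095845 and 858919:
4095845 = 4*858919 + 660169
858919 = 1*660169 + 198750
660169 = 3*198750 + 63919
198750 = 3*63919 + 6993
63919 = 9*6993 + 982
6993 = 7*982 + 119
982 = 8*119 + 30
119 = 3*30 + 29
30 = 1*29 + 1
29 = 29*1 + 0
The gcd is 1. Working backward:
1 = 30 − 29
1 = −119 + 4·30
1 = 4·982 − 33·119
1 = −33·6993 + 235·982
1 = 235·63919 − 2148·6993
1 = −2148·198750 + 6679·63919
1 = 6679·660169 − 22185·198750
1 = −22185·858919 + 28864·660169
1 = 28864·4095845 − 137641·858919
So 858919·(-137641) ≡ 1 (mod 4095845), and -137641 ≡ 3958204 (mod 4095845).

3958204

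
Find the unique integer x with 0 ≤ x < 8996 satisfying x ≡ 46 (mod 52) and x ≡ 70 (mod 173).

Write x = 46 + 52·k. Then 52·k ≡ 70 − 46 ≡ 24 (mod 173).
Need 52⁻¹ mod 173. Extended Euclid on (173, 52):
173 = 3·52 + 17
52 = 3·17 + 1
17 = 17·1 + 0
Back-substitute:
1 = 52 − 3·17
1 = −3·173 + 10·52
52⁻¹ ≡ 10 (mod 173), so k ≡ 10·24 ≡ 67 (mod 173).
x = 46 + 52·67 = 3530.

3530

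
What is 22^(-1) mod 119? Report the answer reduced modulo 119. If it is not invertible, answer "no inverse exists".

92

Run Euclid on (119, 22):
119 = 5×22 + 9
22 = 2×9 + 4
9 = 2×4 + 1
4 = 4×1 + 0
gcd = 1, so the inverse exists. Back-substitute:
1 = 9 − 2·4
1 = −2·22 + 5·9
1 = 5·119 − 27·22
Thus 22·(-27) ≡ 1 (mod 119); reducing, -27 mod 119 = 92.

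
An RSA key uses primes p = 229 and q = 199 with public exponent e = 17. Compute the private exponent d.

39833

φ(n) = (p−1)(q−1) = 228·198 = 45144.
Need d with 17·d ≡ 1 (mod 45144). Apply the extended Euclidean algorithm:
45144 = 2655*17 + 9
17 = 1*9 + 8
9 = 1*8 + 1
8 = 8*1 + 0
Back-substitute:
1 = 9 − 8
1 = −17 + 2·9
1 = 2·45144 − 5311·17
So 17·(-5311) ≡ 1 (mod 45144), hence d ≡ -5311 ≡ 39833 (mod 45144).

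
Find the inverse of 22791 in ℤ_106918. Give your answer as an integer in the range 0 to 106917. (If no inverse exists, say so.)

3373

Apply the Euclidean algorithm to 106918 and 22791:
106918 = 4*22791 + 15754
22791 = 1*15754 + 7037
15754 = 2*7037 + 1680
7037 = 4*1680 + 317
1680 = 5*317 + 95
317 = 3*95 + 32
95 = 2*32 + 31
32 = 1*31 + 1
31 = 31*1 + 0
Since gcd(22791, 106918) = 1, back-substitute to write 1 as a combination:
1 = 32 − 31
1 = −95 + 3·32
1 = 3·317 − 10·95
1 = −10·1680 + 53·317
1 = 53·7037 − 222·1680
1 = −222·15754 + 497·7037
1 = 497·22791 − 719·15754
1 = −719·106918 + 3373·22791
So 22791·3373 ≡ 1 (mod 106918).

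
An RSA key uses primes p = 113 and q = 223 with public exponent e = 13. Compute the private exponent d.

15301

φ(n) = (p−1)(q−1) = 112·222 = 24864.
Need d with 13·d ≡ 1 (mod 24864). Apply the extended Euclidean algorithm:
24864 = 1912×13 + 8
13 = 1×8 + 5
8 = 1×5 + 3
5 = 1×3 + 2
3 = 1×2 + 1
2 = 2×1 + 0
Back-substitute:
1 = 3 − 2
1 = −5 + 2·3
1 = 2·8 − 3·5
1 = −3·13 + 5·8
1 = 5·24864 − 9563·13
So 13·(-9563) ≡ 1 (mod 24864), hence d ≡ -9563 ≡ 15301 (mod 24864).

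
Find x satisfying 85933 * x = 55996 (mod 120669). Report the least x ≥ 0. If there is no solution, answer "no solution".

First find gcd(85933, 120669):
120669 = 1×85933 + 34736
85933 = 2×34736 + 16461
34736 = 2×16461 + 1814
16461 = 9×1814 + 135
1814 = 13×135 + 59
135 = 2×59 + 17
59 = 3×17 + 8
17 = 2×8 + 1
8 = 8×1 + 0
gcd = 1, so a unique solution mod 120669 exists.
Back-substitute for the Bézout coefficients:
1 = 17 − 2·8
1 = −2·59 + 7·17
1 = 7·135 − 16·59
1 = −16·1814 + 215·135
1 = 215·16461 − 1951·1814
1 = −1951·34736 + 4117·16461
1 = 4117·85933 − 10185·34736
1 = −10185·120669 + 14302·85933
So 85933·(14302) ≡ 1 (mod 120669), giving 85933⁻¹ ≡ 14302.
x ≡ 85933⁻¹·55996 ≡ 14302·55996 ≡ 95308 (mod 120669).

95308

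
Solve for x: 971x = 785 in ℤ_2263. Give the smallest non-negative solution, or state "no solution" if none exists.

404

First find gcd(971, 2263):
2263 = 2×971 + 321
971 = 3×321 + 8
321 = 40×8 + 1
8 = 8×1 + 0
gcd = 1, so a unique solution mod 2263 exists.
Back-substitute for the Bézout coefficients:
1 = 321 − 40·8
1 = −40·971 + 121·321
1 = 121·2263 − 282·971
So 971·(-282) ≡ 1 (mod 2263), giving 971⁻¹ ≡ 1981.
x ≡ 971⁻¹·785 ≡ 1981·785 ≡ 404 (mod 2263).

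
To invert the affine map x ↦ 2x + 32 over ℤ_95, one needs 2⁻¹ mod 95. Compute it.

gcd(95, 2) by repeated division:
95 = 47·2 + 1
2 = 2·1 + 0
The gcd is 1. Working backward:
1 = 95 − 47·2
Thus 2·(-47) ≡ 1 (mod 95); reducing, -47 mod 95 = 48.

48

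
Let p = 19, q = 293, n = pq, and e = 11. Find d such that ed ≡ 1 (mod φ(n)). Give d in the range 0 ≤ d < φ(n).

φ(n) = (p−1)(q−1) = 18·292 = 5256.
Need d with 11·d ≡ 1 (mod 5256). Apply the extended Euclidean algorithm:
5256 = 477*11 + 9
11 = 1*9 + 2
9 = 4*2 + 1
2 = 2*1 + 0
Back-substitute:
1 = 9 − 4·2
1 = −4·11 + 5·9
1 = 5·5256 − 2389·11
So 11·(-2389) ≡ 1 (mod 5256), hence d ≡ -2389 ≡ 2867 (mod 5256).

2867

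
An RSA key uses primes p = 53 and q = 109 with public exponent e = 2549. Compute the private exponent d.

φ(n) = (p−1)(q−1) = 52·108 = 5616.
Need d with 2549·d ≡ 1 (mod 5616). Apply the extended Euclidean algorithm:
5616 = 2×2549 + 518
2549 = 4×518 + 477
518 = 1×477 + 41
477 = 11×41 + 26
41 = 1×26 + 15
26 = 1×15 + 11
15 = 1×11 + 4
11 = 2×4 + 3
4 = 1×3 + 1
3 = 3×1 + 0
Back-substitute:
1 = 4 − 3
1 = −11 + 3·4
1 = 3·15 − 4·11
1 = −4·26 + 7·15
1 = 7·41 − 11·26
1 = −11·477 + 128·41
1 = 128·518 − 139·477
1 = −139·2549 + 684·518
1 = 684·5616 − 1507·2549
So 2549·(-1507) ≡ 1 (mod 5616), hence d ≡ -1507 ≡ 4109 (mod 5616).

4109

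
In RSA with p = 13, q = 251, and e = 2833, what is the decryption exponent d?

2497

φ(n) = (p−1)(q−1) = 12·250 = 3000.
Need d with 2833·d ≡ 1 (mod 3000). Apply the extended Euclidean algorithm:
3000 = 1×2833 + 167
2833 = 16×167 + 161
167 = 1×161 + 6
161 = 26×6 + 5
6 = 1×5 + 1
5 = 5×1 + 0
Back-substitute:
1 = 6 − 5
1 = −161 + 27·6
1 = 27·167 − 28·161
1 = −28·2833 + 475·167
1 = 475·3000 − 503·2833
So 2833·(-503) ≡ 1 (mod 3000), hence d ≡ -503 ≡ 2497 (mod 3000).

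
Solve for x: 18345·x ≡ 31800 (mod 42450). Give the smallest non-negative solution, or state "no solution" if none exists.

2760

First find gcd(18345, 42450):
42450 = 2×18345 + 5760
18345 = 3×5760 + 1065
5760 = 5×1065 + 435
1065 = 2×435 + 195
435 = 2×195 + 45
195 = 4×45 + 15
45 = 3×15 + 0
gcd = 15 and 15 | 31800, so solutions exist. Divide through by 15: 1223x ≡ 2120 (mod 2830).
Now find 1223⁻¹ mod 2830:
2830 = 2×1223 + 384
1223 = 3×384 + 71
384 = 5×71 + 29
71 = 2×29 + 13
29 = 2×13 + 3
13 = 4×3 + 1
3 = 3×1 + 0
Back-substitute:
1 = 13 − 4·3
1 = −4·29 + 9·13
1 = 9·71 − 22·29
1 = −22·384 + 119·71
1 = 119·1223 − 379·384
1 = −379·2830 + 877·1223
So 1223⁻¹ ≡ 877 (mod 2830).
Then x ≡ 877·2120 ≡ 2760 (mod 2830); the smallest non-negative solution is x = 2760.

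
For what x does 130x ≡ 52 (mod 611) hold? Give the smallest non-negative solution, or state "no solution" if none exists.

38

First find gcd(130, 611):
611 = 4·130 + 91
130 = 1·91 + 39
91 = 2·39 + 13
39 = 3·13 + 0
gcd = 13 and 13 | 52, so solutions exist. Divide through by 13: 10x ≡ 4 (mod 47).
Now find 10⁻¹ mod 47:
47 = 4*10 + 7
10 = 1*7 + 3
7 = 2*3 + 1
3 = 3*1 + 0
Back-substitute:
1 = 7 − 2·3
1 = −2·10 + 3·7
1 = 3·47 − 14·10
So 10·(-14) ≡ 1 (mod 47), i.e. 10⁻¹ ≡ 33.
Then x ≡ 33·4 ≡ 38 (mod 47); the smallest non-negative solution is x = 38.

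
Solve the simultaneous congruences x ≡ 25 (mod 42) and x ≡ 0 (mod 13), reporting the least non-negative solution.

403

Write x = 25 + 42·k. Then 42·k ≡ 0 − 25 ≡ 1 (mod 13).
Need 42⁻¹ mod 13. Extended Euclid on (13, 3):
13 = 4·3 + 1
3 = 3·1 + 0
Back-substitute:
1 = 13 − 4·3
42⁻¹ ≡ 9 (mod 13), so k ≡ 9·1 ≡ 9 (mod 13).
x = 25 + 42·9 = 403.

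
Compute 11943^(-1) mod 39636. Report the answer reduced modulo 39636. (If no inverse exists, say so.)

no inverse exists

Euclidean algorithm on 39636, 11943:
39636 = 3*11943 + 3807
11943 = 3*3807 + 522
3807 = 7*522 + 153
522 = 3*153 + 63
153 = 2*63 + 27
63 = 2*27 + 9
27 = 3*9 + 0
The gcd is 9, not 1, hence no inverse exists.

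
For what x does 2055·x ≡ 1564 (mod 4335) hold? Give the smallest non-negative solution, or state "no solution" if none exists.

gcd(2055, 4335):
4335 = 2*2055 + 225
2055 = 9*225 + 30
225 = 7*30 + 15
30 = 2*15 + 0
gcd = 15, but 15 ∤ 1564, so the congruence has no solution.

no solution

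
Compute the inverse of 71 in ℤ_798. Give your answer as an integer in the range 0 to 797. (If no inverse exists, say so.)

Extended Euclidean algorithm:
798 = 11×71 + 17
71 = 4×17 + 3
17 = 5×3 + 2
3 = 1×2 + 1
2 = 2×1 + 0
The gcd is 1. Working backward:
1 = 3 − 2
1 = −17 + 6·3
1 = 6·71 − 25·17
1 = −25·798 + 281·71
So 71·281 ≡ 1 (mod 798).

281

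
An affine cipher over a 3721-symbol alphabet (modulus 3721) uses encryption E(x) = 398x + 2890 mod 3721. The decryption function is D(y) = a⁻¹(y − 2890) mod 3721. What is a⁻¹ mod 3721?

3132

Apply the Euclidean algorithm to 3721 and 398:
3721 = 9·398 + 139
398 = 2·139 + 120
139 = 1·120 + 19
120 = 6·19 + 6
19 = 3·6 + 1
6 = 6·1 + 0
The gcd is 1. Working backward:
1 = 19 − 3·6
1 = −3·120 + 19·19
1 = 19·139 − 22·120
1 = −22·398 + 63·139
1 = 63·3721 − 589·398
Hence 398⁻¹ ≡ -589 ≡ 3132 (mod 3721).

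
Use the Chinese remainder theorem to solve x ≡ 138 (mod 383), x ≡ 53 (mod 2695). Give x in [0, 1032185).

827418

Write x = 138 + 383·k. Then 383·k ≡ 53 − 138 ≡ 2610 (mod 2695).
Need 383⁻¹ mod 2695. Extended Euclid on (2695, 383):
2695 = 7·383 + 14
383 = 27·14 + 5
14 = 2·5 + 4
5 = 1·4 + 1
4 = 4·1 + 0
Back-substitute:
1 = 5 − 4
1 = −14 + 3·5
1 = 3·383 − 82·14
1 = −82·2695 + 577·383
383⁻¹ ≡ 577 (mod 2695), so k ≡ 577·2610 ≡ 2160 (mod 2695).
x = 138 + 383·2160 = 827418.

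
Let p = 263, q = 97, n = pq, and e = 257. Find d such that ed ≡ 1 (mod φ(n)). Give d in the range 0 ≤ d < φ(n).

φ(n) = (p−1)(q−1) = 262·96 = 25152.
Need d with 257·d ≡ 1 (mod 25152). Apply the extended Euclidean algorithm:
25152 = 97·257 + 223
257 = 1·223 + 34
223 = 6·34 + 19
34 = 1·19 + 15
19 = 1·15 + 4
15 = 3·4 + 3
4 = 1·3 + 1
3 = 3·1 + 0
Back-substitute:
1 = 4 − 3
1 = −15 + 4·4
1 = 4·19 − 5·15
1 = −5·34 + 9·19
1 = 9·223 − 59·34
1 = −59·257 + 68·223
1 = 68·25152 − 6655·257
So 257·(-6655) ≡ 1 (mod 25152), hence d ≡ -6655 ≡ 18497 (mod 25152).

18497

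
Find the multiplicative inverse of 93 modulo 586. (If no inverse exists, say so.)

523

Extended Euclidean algorithm:
586 = 6×93 + 28
93 = 3×28 + 9
28 = 3×9 + 1
9 = 9×1 + 0
gcd = 1, so the inverse exists. Back-substitute:
1 = 28 − 3·9
1 = −3·93 + 10·28
1 = 10·586 − 63·93
So 93·(-63) ≡ 1 (mod 586), and -63 ≡ 523 (mod 586).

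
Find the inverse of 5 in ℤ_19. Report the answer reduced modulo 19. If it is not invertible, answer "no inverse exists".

Run Euclid on (19, 5):
19 = 3·5 + 4
5 = 1·4 + 1
4 = 4·1 + 0
Since gcd(5, 19) = 1, back-substitute to write 1 as a combination:
1 = 5 − 4
1 = −19 + 4·5
So 5·4 ≡ 1 (mod 19).

4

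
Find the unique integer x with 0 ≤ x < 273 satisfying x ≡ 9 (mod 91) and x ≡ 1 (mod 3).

100

Write x = 9 + 91·k. Then 91·k ≡ 1 − 9 ≡ 1 (mod 3).
Need 91⁻¹ mod 3. Extended Euclid on (3, 1):
3 = 3*1 + 0
91⁻¹ ≡ 1 (mod 3), so k ≡ 1·1 ≡ 1 (mod 3).
x = 9 + 91·1 = 100.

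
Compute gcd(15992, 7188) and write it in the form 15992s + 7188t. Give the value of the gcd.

4

Apply Euclid's algorithm to 15992 and 7188:
15992 = 2*7188 + 1616
7188 = 4*1616 + 724
1616 = 2*724 + 168
724 = 4*168 + 52
168 = 3*52 + 12
52 = 4*12 + 4
12 = 3*4 + 0
gcd(15992, 7188) = 4.
Back-substituting:
4 = 52 − 4·12
4 = −4·168 + 13·52
4 = 13·724 − 56·168
4 = −56·1616 + 125·724
4 = 125·7188 − 556·1616
4 = −556·15992 + 1237·7188
So 4 = (-556)·15992 + (1237)·7188.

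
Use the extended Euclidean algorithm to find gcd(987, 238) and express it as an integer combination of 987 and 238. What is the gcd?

Apply Euclid's algorithm to 987 and 238:
987 = 4×238 + 35
238 = 6×35 + 28
35 = 1×28 + 7
28 = 4×7 + 0
gcd(987, 238) = 7.
Working backward:
7 = 35 − 28
7 = −238 + 7·35
7 = 7·987 − 29·238
So 7 = (7)·987 + (-29)·238.

7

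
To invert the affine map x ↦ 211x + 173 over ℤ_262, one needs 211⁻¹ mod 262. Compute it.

Extended Euclidean algorithm:
262 = 1×211 + 51
211 = 4×51 + 7
51 = 7×7 + 2
7 = 3×2 + 1
2 = 2×1 + 0
The gcd is 1. Working backward:
1 = 7 − 3·2
1 = −3·51 + 22·7
1 = 22·211 − 91·51
1 = −91·262 + 113·211
So 211·113 ≡ 1 (mod 262).

113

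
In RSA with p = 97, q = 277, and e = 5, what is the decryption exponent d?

21197

φ(n) = (p−1)(q−1) = 96·276 = 26496.
Need d with 5·d ≡ 1 (mod 26496). Apply the extended Euclidean algorithm:
26496 = 5299·5 + 1
5 = 5·1 + 0
Back-substitute:
1 = 26496 − 5299·5
So 5·(-5299) ≡ 1 (mod 26496), hence d ≡ -5299 ≡ 21197 (mod 26496).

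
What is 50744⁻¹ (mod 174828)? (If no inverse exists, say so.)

Euclidean algorithm on 174828, 50744:
174828 = 3*50744 + 22596
50744 = 2*22596 + 5552
22596 = 4*5552 + 388
5552 = 14*388 + 120
388 = 3*120 + 28
120 = 4*28 + 8
28 = 3*8 + 4
8 = 2*4 + 0
Since gcd = 4 > 1, 50744 is not a unit mod 174828.

no inverse exists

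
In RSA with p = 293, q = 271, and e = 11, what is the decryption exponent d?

50171

φ(n) = (p−1)(q−1) = 292·270 = 78840.
Need d with 11·d ≡ 1 (mod 78840). Apply the extended Euclidean algorithm:
78840 = 7167·11 + 3
11 = 3·3 + 2
3 = 1·2 + 1
2 = 2·1 + 0
Back-substitute:
1 = 3 − 2
1 = −11 + 4·3
1 = 4·78840 − 28669·11
So 11·(-28669) ≡ 1 (mod 78840), hence d ≡ -28669 ≡ 50171 (mod 78840).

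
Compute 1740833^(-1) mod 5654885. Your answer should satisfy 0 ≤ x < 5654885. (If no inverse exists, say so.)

Apply the Euclidean algorithm to 5654885 and 1740833:
5654885 = 3·1740833 + 432386
1740833 = 4·432386 + 11289
432386 = 38·11289 + 3404
11289 = 3·3404 + 1077
3404 = 3·1077 + 173
1077 = 6·173 + 39
173 = 4·39 + 17
39 = 2·17 + 5
17 = 3·5 + 2
5 = 2·2 + 1
2 = 2·1 + 0
The gcd is 1. Working backward:
1 = 5 − 2·2
1 = −2·17 + 7·5
1 = 7·39 − 16·17
1 = −16·173 + 71·39
1 = 71·1077 − 442·173
1 = −442·3404 + 1397·1077
1 = 1397·11289 − 4633·3404
1 = −4633·432386 + 177451·11289
1 = 177451·1740833 − 714437·432386
1 = −714437·5654885 + 2320762·1740833
So 1740833·2320762 ≡ 1 (mod 5654885).

2320762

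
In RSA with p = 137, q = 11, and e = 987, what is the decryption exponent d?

φ(n) = (p−1)(q−1) = 136·10 = 1360.
Need d with 987·d ≡ 1 (mod 1360). Apply the extended Euclidean algorithm:
1360 = 1·987 + 373
987 = 2·373 + 241
373 = 1·241 + 132
241 = 1·132 + 109
132 = 1·109 + 23
109 = 4·23 + 17
23 = 1·17 + 6
17 = 2·6 + 5
6 = 1·5 + 1
5 = 5·1 + 0
Back-substitute:
1 = 6 − 5
1 = −17 + 3·6
1 = 3·23 − 4·17
1 = −4·109 + 19·23
1 = 19·132 − 23·109
1 = −23·241 + 42·132
1 = 42·373 − 65·241
1 = −65·987 + 172·373
1 = 172·1360 − 237·987
So 987·(-237) ≡ 1 (mod 1360), hence d ≡ -237 ≡ 1123 (mod 1360).

1123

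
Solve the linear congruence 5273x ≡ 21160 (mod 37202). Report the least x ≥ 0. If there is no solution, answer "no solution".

First find gcd(5273, 37202):
37202 = 7·5273 + 291
5273 = 18·291 + 35
291 = 8·35 + 11
35 = 3·11 + 2
11 = 5·2 + 1
2 = 2·1 + 0
gcd = 1, so a unique solution mod 37202 exists.
Back-substitute for the Bézout coefficients:
1 = 11 − 5·2
1 = −5·35 + 16·11
1 = 16·291 − 133·35
1 = −133·5273 + 2410·291
1 = 2410·37202 − 17003·5273
So 5273·(-17003) ≡ 1 (mod 37202), giving 5273⁻¹ ≡ 20199.
x ≡ 5273⁻¹·21160 ≡ 20199·21160 ≡ 34264 (mod 37202).

34264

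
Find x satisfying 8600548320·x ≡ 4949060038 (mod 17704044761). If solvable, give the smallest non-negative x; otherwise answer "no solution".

809484450

First find gcd(8600548320, 17704044761):
17704044761 = 2*8600548320 + 502948121
8600548320 = 17*502948121 + 50430263
502948121 = 9*50430263 + 49075754
50430263 = 1*49075754 + 1354509
49075754 = 36*1354509 + 313430
1354509 = 4*313430 + 100789
313430 = 3*100789 + 11063
100789 = 9*11063 + 1222
11063 = 9*1222 + 65
1222 = 18*65 + 52
65 = 1*52 + 13
52 = 4*13 + 0
gcd = 13 and 13 | 4949060038, so solutions exist. Divide through by 13: 661580640x ≡ 380696926 (mod 1361849597).
Now find 661580640⁻¹ mod 1361849597:
1361849597 = 2*661580640 + 38688317
661580640 = 17*38688317 + 3879251
38688317 = 9*3879251 + 3775058
3879251 = 1*3775058 + 104193
3775058 = 36*104193 + 24110
104193 = 4*24110 + 7753
24110 = 3*7753 + 851
7753 = 9*851 + 94
851 = 9*94 + 5
94 = 18*5 + 4
5 = 1*4 + 1
4 = 4*1 + 0
Back-substitute:
1 = 5 − 4
1 = −94 + 19·5
1 = 19·851 − 172·94
1 = −172·7753 + 1567·851
1 = 1567·24110 − 4873·7753
1 = −4873·104193 + 21059·24110
1 = 21059·3775058 − 762997·104193
1 = −762997·3879251 + 784056·3775058
1 = 784056·38688317 − 7819501·3879251
1 = −7819501·661580640 + 133715573·38688317
1 = 133715573·1361849597 − 275250647·661580640
So 661580640·(-275250647) ≡ 1 (mod 1361849597), i.e. 661580640⁻¹ ≡ 1086598950.
Then x ≡ 1086598950·380696926 ≡ 809484450 (mod 1361849597); the smallest non-negative solution is x = 809484450.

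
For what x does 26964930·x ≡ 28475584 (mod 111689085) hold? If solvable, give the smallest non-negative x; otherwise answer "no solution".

no solution

gcd(26964930, 111689085):
111689085 = 4*26964930 + 3829365
26964930 = 7*3829365 + 159375
3829365 = 24*159375 + 4365
159375 = 36*4365 + 2235
4365 = 1*2235 + 2130
2235 = 1*2130 + 105
2130 = 20*105 + 30
105 = 3*30 + 15
30 = 2*15 + 0
gcd = 15, but 15 ∤ 28475584, so the congruence has no solution.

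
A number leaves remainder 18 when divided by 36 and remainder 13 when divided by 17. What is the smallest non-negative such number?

234

Write x = 18 + 36·k. Then 36·k ≡ 13 − 18 ≡ 12 (mod 17).
Need 36⁻¹ mod 17. Extended Euclid on (17, 2):
17 = 8*2 + 1
2 = 2*1 + 0
Back-substitute:
1 = 17 − 8·2
36⁻¹ ≡ 9 (mod 17), so k ≡ 9·12 ≡ 6 (mod 17).
x = 18 + 36·6 = 234.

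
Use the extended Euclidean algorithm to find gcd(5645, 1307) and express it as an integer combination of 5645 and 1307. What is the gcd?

Apply Euclid's algorithm to 5645 and 1307:
5645 = 4×1307 + 417
1307 = 3×417 + 56
417 = 7×56 + 25
56 = 2×25 + 6
25 = 4×6 + 1
6 = 6×1 + 0
gcd(5645, 1307) = 1.
Back-substituting:
1 = 25 − 4·6
1 = −4·56 + 9·25
1 = 9·417 − 67·56
1 = −67·1307 + 210·417
1 = 210·5645 − 907·1307
So 1 = (210)·5645 + (-907)·1307.

1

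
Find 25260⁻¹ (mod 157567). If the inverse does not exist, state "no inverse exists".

gcd(157567, 25260) by repeated division:
157567 = 6*25260 + 6007
25260 = 4*6007 + 1232
6007 = 4*1232 + 1079
1232 = 1*1079 + 153
1079 = 7*153 + 8
153 = 19*8 + 1
8 = 8*1 + 0
gcd = 1, so the inverse exists. Back-substitute:
1 = 153 − 19·8
1 = −19·1079 + 134·153
1 = 134·1232 − 153·1079
1 = −153·6007 + 746·1232
1 = 746·25260 − 3137·6007
1 = −3137·157567 + 19568·25260
So 25260·19568 ≡ 1 (mod 157567).

19568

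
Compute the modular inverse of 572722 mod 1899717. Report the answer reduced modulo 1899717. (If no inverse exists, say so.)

gcd(1899717, 572722) by repeated division:
1899717 = 3×572722 + 181551
572722 = 3×181551 + 28069
181551 = 6×28069 + 13137
28069 = 2×13137 + 1795
13137 = 7×1795 + 572
1795 = 3×572 + 79
572 = 7×79 + 19
79 = 4×19 + 3
19 = 6×3 + 1
3 = 3×1 + 0
The gcd is 1. Working backward:
1 = 19 − 6·3
1 = −6·79 + 25·19
1 = 25·572 − 181·79
1 = −181·1795 + 568·572
1 = 568·13137 − 4157·1795
1 = −4157·28069 + 8882·13137
1 = 8882·181551 − 57449·28069
1 = −57449·572722 + 181229·181551
1 = 181229·1899717 − 601136·572722
Hence 572722⁻¹ ≡ -601136 ≡ 1298581 (mod 1899717).

1298581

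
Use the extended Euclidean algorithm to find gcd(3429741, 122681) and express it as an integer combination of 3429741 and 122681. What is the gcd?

Apply Euclid's algorithm to 3429741 and 122681:
3429741 = 27·122681 + 117354
122681 = 1·117354 + 5327
117354 = 22·5327 + 160
5327 = 33·160 + 47
160 = 3·47 + 19
47 = 2·19 + 9
19 = 2·9 + 1
9 = 9·1 + 0
gcd(3429741, 122681) = 1.
Working backward:
1 = 19 − 2·9
1 = −2·47 + 5·19
1 = 5·160 − 17·47
1 = −17·5327 + 566·160
1 = 566·117354 − 12469·5327
1 = −12469·122681 + 13035·117354
1 = 13035·3429741 − 364414·122681
So 1 = (13035)·3429741 + (-364414)·122681.

1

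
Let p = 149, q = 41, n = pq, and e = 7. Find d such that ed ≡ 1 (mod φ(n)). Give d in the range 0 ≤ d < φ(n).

3383

φ(n) = (p−1)(q−1) = 148·40 = 5920.
Need d with 7·d ≡ 1 (mod 5920). Apply the extended Euclidean algorithm:
5920 = 845·7 + 5
7 = 1·5 + 2
5 = 2·2 + 1
2 = 2·1 + 0
Back-substitute:
1 = 5 − 2·2
1 = −2·7 + 3·5
1 = 3·5920 − 2537·7
So 7·(-2537) ≡ 1 (mod 5920), hence d ≡ -2537 ≡ 3383 (mod 5920).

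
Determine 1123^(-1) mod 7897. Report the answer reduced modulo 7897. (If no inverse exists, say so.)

Apply the Euclidean algorithm to 7897 and 1123:
7897 = 7·1123 + 36
1123 = 31·36 + 7
36 = 5·7 + 1
7 = 7·1 + 0
gcd = 1, so the inverse exists. Back-substitute:
1 = 36 − 5·7
1 = −5·1123 + 156·36
1 = 156·7897 − 1097·1123
Thus 1123·(-1097) ≡ 1 (mod 7897); reducing, -1097 mod 7897 = 6800.

6800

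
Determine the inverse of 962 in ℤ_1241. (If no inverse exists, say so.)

Apply the Euclidean algorithm to 1241 and 962:
1241 = 1×962 + 279
962 = 3×279 + 125
279 = 2×125 + 29
125 = 4×29 + 9
29 = 3×9 + 2
9 = 4×2 + 1
2 = 2×1 + 0
gcd = 1, so the inverse exists. Back-substitute:
1 = 9 − 4·2
1 = −4·29 + 13·9
1 = 13·125 − 56·29
1 = −56·279 + 125·125
1 = 125·962 − 431·279
1 = −431·1241 + 556·962
So 962·556 ≡ 1 (mod 1241).

556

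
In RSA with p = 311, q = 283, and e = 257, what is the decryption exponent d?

φ(n) = (p−1)(q−1) = 310·282 = 87420.
Need d with 257·d ≡ 1 (mod 87420). Apply the extended Euclidean algorithm:
87420 = 340·257 + 40
257 = 6·40 + 17
40 = 2·17 + 6
17 = 2·6 + 5
6 = 1·5 + 1
5 = 5·1 + 0
Back-substitute:
1 = 6 − 5
1 = −17 + 3·6
1 = 3·40 − 7·17
1 = −7·257 + 45·40
1 = 45·87420 − 15307·257
So 257·(-15307) ≡ 1 (mod 87420), hence d ≡ -15307 ≡ 72113 (mod 87420).

72113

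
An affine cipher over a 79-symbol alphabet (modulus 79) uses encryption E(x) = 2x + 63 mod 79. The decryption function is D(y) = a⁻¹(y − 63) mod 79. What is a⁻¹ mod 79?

Run Euclid on (79, 2):
79 = 39×2 + 1
2 = 2×1 + 0
The gcd is 1. Working backward:
1 = 79 − 39·2
Thus 2·(-39) ≡ 1 (mod 79); reducing, -39 mod 79 = 40.

40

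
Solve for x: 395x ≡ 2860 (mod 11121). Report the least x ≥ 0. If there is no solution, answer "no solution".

First find gcd(395, 11121):
11121 = 28×395 + 61
395 = 6×61 + 29
61 = 2×29 + 3
29 = 9×3 + 2
3 = 1×2 + 1
2 = 2×1 + 0
gcd = 1, so a unique solution mod 11121 exists.
Back-substitute for the Bézout coefficients:
1 = 3 − 2
1 = −29 + 10·3
1 = 10·61 − 21·29
1 = −21·395 + 136·61
1 = 136·11121 − 3829·395
So 395·(-3829) ≡ 1 (mod 11121), giving 395⁻¹ ≡ 7292.
x ≡ 395⁻¹·2860 ≡ 7292·2860 ≡ 3245 (mod 11121).

3245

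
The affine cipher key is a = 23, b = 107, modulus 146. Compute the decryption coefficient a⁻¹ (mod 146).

127

gcd(146, 23) by repeated division:
146 = 6·23 + 8
23 = 2·8 + 7
8 = 1·7 + 1
7 = 7·1 + 0
The gcd is 1. Working backward:
1 = 8 − 7
1 = −23 + 3·8
1 = 3·146 − 19·23
Thus 23·(-19) ≡ 1 (mod 146); reducing, -19 mod 146 = 127.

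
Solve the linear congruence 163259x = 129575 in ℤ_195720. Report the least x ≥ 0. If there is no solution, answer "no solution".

First find gcd(163259, 195720):
195720 = 1×163259 + 32461
163259 = 5×32461 + 954
32461 = 34×954 + 25
954 = 38×25 + 4
25 = 6×4 + 1
4 = 4×1 + 0
gcd = 1, so a unique solution mod 195720 exists.
Back-substitute for the Bézout coefficients:
1 = 25 − 6·4
1 = −6·954 + 229·25
1 = 229·32461 − 7792·954
1 = −7792·163259 + 39189·32461
1 = 39189·195720 − 46981·163259
So 163259·(-46981) ≡ 1 (mod 195720), giving 163259⁻¹ ≡ 148739.
x ≡ 163259⁻¹·129575 ≡ 148739·129575 ≡ 111805 (mod 195720).

111805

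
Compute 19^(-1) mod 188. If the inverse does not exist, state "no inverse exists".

99

Run Euclid on (188, 19):
188 = 9×19 + 17
19 = 1×17 + 2
17 = 8×2 + 1
2 = 2×1 + 0
Since gcd(19, 188) = 1, back-substitute to write 1 as a combination:
1 = 17 − 8·2
1 = −8·19 + 9·17
1 = 9·188 − 89·19
Hence 19⁻¹ ≡ -89 ≡ 99 (mod 188).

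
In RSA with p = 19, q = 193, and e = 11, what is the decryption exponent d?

φ(n) = (p−1)(q−1) = 18·192 = 3456.
Need d with 11·d ≡ 1 (mod 3456). Apply the extended Euclidean algorithm:
3456 = 314*11 + 2
11 = 5*2 + 1
2 = 2*1 + 0
Back-substitute:
1 = 11 − 5·2
1 = −5·3456 + 1571·11
So 11·1571 ≡ 1 (mod 3456), hence d = 1571.

1571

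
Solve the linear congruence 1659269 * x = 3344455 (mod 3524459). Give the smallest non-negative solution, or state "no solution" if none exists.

671703

First find gcd(1659269, 3524459):
3524459 = 2×1659269 + 205921
1659269 = 8×205921 + 11901
205921 = 17×11901 + 3604
11901 = 3×3604 + 1089
3604 = 3×1089 + 337
1089 = 3×337 + 78
337 = 4×78 + 25
78 = 3×25 + 3
25 = 8×3 + 1
3 = 3×1 + 0
gcd = 1, so a unique solution mod 3524459 exists.
Back-substitute for the Bézout coefficients:
1 = 25 − 8·3
1 = −8·78 + 25·25
1 = 25·337 − 108·78
1 = −108·1089 + 349·337
1 = 349·3604 − 1155·1089
1 = −1155·11901 + 3814·3604
1 = 3814·205921 − 65993·11901
1 = −65993·1659269 + 531758·205921
1 = 531758·3524459 − 1129509·1659269
So 1659269·(-1129509) ≡ 1 (mod 3524459), giving 1659269⁻¹ ≡ 2394950.
x ≡ 1659269⁻¹·3344455 ≡ 2394950·3344455 ≡ 671703 (mod 3524459).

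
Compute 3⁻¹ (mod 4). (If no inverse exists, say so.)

3

Apply the Euclidean algorithm to 4 and 3:
4 = 1·3 + 1
3 = 3·1 + 0
Since gcd(3, 4) = 1, back-substitute to write 1 as a combination:
1 = 4 − 3
Thus 3·(-1) ≡ 1 (mod 4); reducing, -1 mod 4 = 3.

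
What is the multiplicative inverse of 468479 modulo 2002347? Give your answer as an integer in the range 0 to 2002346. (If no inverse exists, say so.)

643964

Apply the Euclidean algorithm to 2002347 and 468479:
2002347 = 4·468479 + 128431
468479 = 3·128431 + 83186
128431 = 1·83186 + 45245
83186 = 1·45245 + 37941
45245 = 1·37941 + 7304
37941 = 5·7304 + 1421
7304 = 5·1421 + 199
1421 = 7·199 + 28
199 = 7·28 + 3
28 = 9·3 + 1
3 = 3·1 + 0
The gcd is 1. Working backward:
1 = 28 − 9·3
1 = −9·199 + 64·28
1 = 64·1421 − 457·199
1 = −457·7304 + 2349·1421
1 = 2349·37941 − 12202·7304
1 = −12202·45245 + 14551·37941
1 = 14551·83186 − 26753·45245
1 = −26753·128431 + 41304·83186
1 = 41304·468479 − 150665·128431
1 = −150665·2002347 + 643964·468479
So 468479·643964 ≡ 1 (mod 2002347).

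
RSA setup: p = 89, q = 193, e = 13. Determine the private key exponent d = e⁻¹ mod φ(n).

φ(n) = (p−1)(q−1) = 88·192 = 16896.
Need d with 13·d ≡ 1 (mod 16896). Apply the extended Euclidean algorithm:
16896 = 1299×13 + 9
13 = 1×9 + 4
9 = 2×4 + 1
4 = 4×1 + 0
Back-substitute:
1 = 9 − 2·4
1 = −2·13 + 3·9
1 = 3·16896 − 3899·13
So 13·(-3899) ≡ 1 (mod 16896), hence d ≡ -3899 ≡ 12997 (mod 16896).

12997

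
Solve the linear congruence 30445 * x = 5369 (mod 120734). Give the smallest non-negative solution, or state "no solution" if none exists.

67313

First find gcd(30445, 120734):
120734 = 3*30445 + 29399
30445 = 1*29399 + 1046
29399 = 28*1046 + 111
1046 = 9*111 + 47
111 = 2*47 + 17
47 = 2*17 + 13
17 = 1*13 + 4
13 = 3*4 + 1
4 = 4*1 + 0
gcd = 1, so a unique solution mod 120734 exists.
Back-substitute for the Bézout coefficients:
1 = 13 − 3·4
1 = −3·17 + 4·13
1 = 4·47 − 11·17
1 = −11·111 + 26·47
1 = 26·1046 − 245·111
1 = −245·29399 + 6886·1046
1 = 6886·30445 − 7131·29399
1 = −7131·120734 + 28279·30445
So 30445·(28279) ≡ 1 (mod 120734), giving 30445⁻¹ ≡ 28279.
x ≡ 30445⁻¹·5369 ≡ 28279·5369 ≡ 67313 (mod 120734).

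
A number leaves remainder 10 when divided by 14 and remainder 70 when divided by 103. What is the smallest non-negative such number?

276

Write x = 10 + 14·k. Then 14·k ≡ 70 − 10 ≡ 60 (mod 103).
Need 14⁻¹ mod 103. Extended Euclid on (103, 14):
103 = 7·14 + 5
14 = 2·5 + 4
5 = 1·4 + 1
4 = 4·1 + 0
Back-substitute:
1 = 5 − 4
1 = −14 + 3·5
1 = 3·103 − 22·14
14⁻¹ ≡ 81 (mod 103), so k ≡ 81·60 ≡ 19 (mod 103).
x = 10 + 14·19 = 276.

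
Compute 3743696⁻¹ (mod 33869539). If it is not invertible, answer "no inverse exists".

Euclidean algorithm on 33869539, 3743696:
33869539 = 9·3743696 + 176275
3743696 = 21·176275 + 41921
176275 = 4·41921 + 8591
41921 = 4·8591 + 7557
8591 = 1·7557 + 1034
7557 = 7·1034 + 319
1034 = 3·319 + 77
319 = 4·77 + 11
77 = 7·11 + 0
Since gcd = 11 > 1, 3743696 is not a unit mod 33869539.

no inverse exists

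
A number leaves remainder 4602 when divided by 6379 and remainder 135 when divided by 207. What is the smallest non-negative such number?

Write x = 4602 + 6379·k. Then 6379·k ≡ 135 − 4602 ≡ 87 (mod 207).
Need 6379⁻¹ mod 207. Extended Euclid on (207, 169):
207 = 1·169 + 38
169 = 4·38 + 17
38 = 2·17 + 4
17 = 4·4 + 1
4 = 4·1 + 0
Back-substitute:
1 = 17 − 4·4
1 = −4·38 + 9·17
1 = 9·169 − 40·38
1 = −40·207 + 49·169
6379⁻¹ ≡ 49 (mod 207), so k ≡ 49·87 ≡ 123 (mod 207).
x = 4602 + 6379·123 = 789219.

789219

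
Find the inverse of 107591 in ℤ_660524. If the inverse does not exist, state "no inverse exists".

Extended Euclidean algorithm:
660524 = 6·107591 + 14978
107591 = 7·14978 + 2745
14978 = 5·2745 + 1253
2745 = 2·1253 + 239
1253 = 5·239 + 58
239 = 4·58 + 7
58 = 8·7 + 2
7 = 3·2 + 1
2 = 2·1 + 0
The gcd is 1. Working backward:
1 = 7 − 3·2
1 = −3·58 + 25·7
1 = 25·239 − 103·58
1 = −103·1253 + 540·239
1 = 540·2745 − 1183·1253
1 = −1183·14978 + 6455·2745
1 = 6455·107591 − 46368·14978
1 = −46368·660524 + 284663·107591
So 107591·284663 ≡ 1 (mod 660524).

284663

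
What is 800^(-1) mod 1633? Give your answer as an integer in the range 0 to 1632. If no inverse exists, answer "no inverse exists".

1435

Run Euclid on (1633, 800):
1633 = 2×800 + 33
800 = 24×33 + 8
33 = 4×8 + 1
8 = 8×1 + 0
The gcd is 1. Working backward:
1 = 33 − 4·8
1 = −4·800 + 97·33
1 = 97·1633 − 198·800
Hence 800⁻¹ ≡ -198 ≡ 1435 (mod 1633).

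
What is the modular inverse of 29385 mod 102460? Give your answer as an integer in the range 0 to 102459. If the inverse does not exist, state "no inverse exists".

no inverse exists

Euclidean algorithm on 102460, 29385:
102460 = 3*29385 + 14305
29385 = 2*14305 + 775
14305 = 18*775 + 355
775 = 2*355 + 65
355 = 5*65 + 30
65 = 2*30 + 5
30 = 6*5 + 0
gcd(29385, 102460) = 5 ≠ 1, so 29385 has no multiplicative inverse modulo 102460.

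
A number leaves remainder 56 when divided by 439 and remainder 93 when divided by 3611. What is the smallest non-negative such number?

Write x = 56 + 439·k. Then 439·k ≡ 93 − 56 ≡ 37 (mod 3611).
Need 439⁻¹ mod 3611. Extended Euclid on (3611, 439):
3611 = 8*439 + 99
439 = 4*99 + 43
99 = 2*43 + 13
43 = 3*13 + 4
13 = 3*4 + 1
4 = 4*1 + 0
Back-substitute:
1 = 13 − 3·4
1 = −3·43 + 10·13
1 = 10·99 − 23·43
1 = −23·439 + 102·99
1 = 102·3611 − 839·439
439⁻¹ ≡ 2772 (mod 3611), so k ≡ 2772·37 ≡ 1456 (mod 3611).
x = 56 + 439·1456 = 639240.

639240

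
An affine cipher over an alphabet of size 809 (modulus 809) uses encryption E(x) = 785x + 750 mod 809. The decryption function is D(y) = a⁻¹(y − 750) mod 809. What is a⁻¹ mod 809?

Run Euclid on (809, 785):
809 = 1*785 + 24
785 = 32*24 + 17
24 = 1*17 + 7
17 = 2*7 + 3
7 = 2*3 + 1
3 = 3*1 + 0
The gcd is 1. Working backward:
1 = 7 − 2·3
1 = −2·17 + 5·7
1 = 5·24 − 7·17
1 = −7·785 + 229·24
1 = 229·809 − 236·785
Hence 785⁻¹ ≡ -236 ≡ 573 (mod 809).

573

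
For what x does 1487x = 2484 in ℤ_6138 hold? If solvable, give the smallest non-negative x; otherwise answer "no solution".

4212

First find gcd(1487, 6138):
6138 = 4·1487 + 190
1487 = 7·190 + 157
190 = 1·157 + 33
157 = 4·33 + 25
33 = 1·25 + 8
25 = 3·8 + 1
8 = 8·1 + 0
gcd = 1, so a unique solution mod 6138 exists.
Back-substitute for the Bézout coefficients:
1 = 25 − 3·8
1 = −3·33 + 4·25
1 = 4·157 − 19·33
1 = −19·190 + 23·157
1 = 23·1487 − 180·190
1 = −180·6138 + 743·1487
So 1487·(743) ≡ 1 (mod 6138), giving 1487⁻¹ ≡ 743.
x ≡ 1487⁻¹·2484 ≡ 743·2484 ≡ 4212 (mod 6138).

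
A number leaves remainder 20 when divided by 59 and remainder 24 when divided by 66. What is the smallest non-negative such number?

3324

Write x = 20 + 59·k. Then 59·k ≡ 24 − 20 ≡ 4 (mod 66).
Need 59⁻¹ mod 66. Extended Euclid on (66, 59):
66 = 1×59 + 7
59 = 8×7 + 3
7 = 2×3 + 1
3 = 3×1 + 0
Back-substitute:
1 = 7 − 2·3
1 = −2·59 + 17·7
1 = 17·66 − 19·59
59⁻¹ ≡ 47 (mod 66), so k ≡ 47·4 ≡ 56 (mod 66).
x = 20 + 59·56 = 3324.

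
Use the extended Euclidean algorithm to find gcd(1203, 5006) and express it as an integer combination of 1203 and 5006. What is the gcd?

1

Euclidean algorithm:
5006 = 4*1203 + 194
1203 = 6*194 + 39
194 = 4*39 + 38
39 = 1*38 + 1
38 = 38*1 + 0
gcd(1203, 5006) = 1.
Back-substituting:
1 = 39 − 38
1 = −194 + 5·39
1 = 5·1203 − 31·194
1 = −31·5006 + 129·1203
So 1 = (-31)·5006 + (129)·1203.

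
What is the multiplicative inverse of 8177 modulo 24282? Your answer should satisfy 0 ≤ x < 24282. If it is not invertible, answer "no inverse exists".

Extended Euclidean algorithm:
24282 = 2*8177 + 7928
8177 = 1*7928 + 249
7928 = 31*249 + 209
249 = 1*209 + 40
209 = 5*40 + 9
40 = 4*9 + 4
9 = 2*4 + 1
4 = 4*1 + 0
gcd = 1, so the inverse exists. Back-substitute:
1 = 9 − 2·4
1 = −2·40 + 9·9
1 = 9·209 − 47·40
1 = −47·249 + 56·209
1 = 56·7928 − 1783·249
1 = −1783·8177 + 1839·7928
1 = 1839·24282 − 5461·8177
Thus 8177·(-5461) ≡ 1 (mod 24282); reducing, -5461 mod 24282 = 18821.

18821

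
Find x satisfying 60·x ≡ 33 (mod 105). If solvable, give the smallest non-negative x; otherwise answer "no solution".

no solution

gcd(60, 105):
105 = 1*60 + 45
60 = 1*45 + 15
45 = 3*15 + 0
gcd = 15, but 15 ∤ 33, so the congruence has no solution.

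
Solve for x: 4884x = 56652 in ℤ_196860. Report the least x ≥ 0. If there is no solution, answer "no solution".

15288

First find gcd(4884, 196860):
196860 = 40*4884 + 1500
4884 = 3*1500 + 384
1500 = 3*384 + 348
384 = 1*348 + 36
348 = 9*36 + 24
36 = 1*24 + 12
24 = 2*12 + 0
gcd = 12 and 12 | 56652, so solutions exist. Divide through by 12: 407x ≡ 4721 (mod 16405).
Now find 407⁻¹ mod 16405:
16405 = 40*407 + 125
407 = 3*125 + 32
125 = 3*32 + 29
32 = 1*29 + 3
29 = 9*3 + 2
3 = 1*2 + 1
2 = 2*1 + 0
Back-substitute:
1 = 3 − 2
1 = −29 + 10·3
1 = 10·32 − 11·29
1 = −11·125 + 43·32
1 = 43·407 − 140·125
1 = −140·16405 + 5643·407
So 407⁻¹ ≡ 5643 (mod 16405).
Then x ≡ 5643·4721 ≡ 15288 (mod 16405); the smallest non-negative solution is x = 15288.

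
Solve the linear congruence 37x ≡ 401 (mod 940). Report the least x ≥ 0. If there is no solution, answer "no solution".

First find gcd(37, 940):
940 = 25*37 + 15
37 = 2*15 + 7
15 = 2*7 + 1
7 = 7*1 + 0
gcd = 1, so a unique solution mod 940 exists.
Back-substitute for the Bézout coefficients:
1 = 15 − 2·7
1 = −2·37 + 5·15
1 = 5·940 − 127·37
So 37·(-127) ≡ 1 (mod 940), giving 37⁻¹ ≡ 813.
x ≡ 37⁻¹·401 ≡ 813·401 ≡ 773 (mod 940).

773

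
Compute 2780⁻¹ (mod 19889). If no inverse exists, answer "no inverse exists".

10524

Run Euclid on (19889, 2780):
19889 = 7*2780 + 429
2780 = 6*429 + 206
429 = 2*206 + 17
206 = 12*17 + 2
17 = 8*2 + 1
2 = 2*1 + 0
gcd = 1, so the inverse exists. Back-substitute:
1 = 17 − 8·2
1 = −8·206 + 97·17
1 = 97·429 − 202·206
1 = −202·2780 + 1309·429
1 = 1309·19889 − 9365·2780
Thus 2780·(-9365) ≡ 1 (mod 19889); reducing, -9365 mod 19889 = 10524.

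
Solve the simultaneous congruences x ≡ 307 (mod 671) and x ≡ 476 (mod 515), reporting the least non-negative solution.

Write x = 307 + 671·k. Then 671·k ≡ 476 − 307 ≡ 169 (mod 515).
Need 671⁻¹ mod 515. Extended Euclid on (515, 156):
515 = 3×156 + 47
156 = 3×47 + 15
47 = 3×15 + 2
15 = 7×2 + 1
2 = 2×1 + 0
Back-substitute:
1 = 15 − 7·2
1 = −7·47 + 22·15
1 = 22·156 − 73·47
1 = −73·515 + 241·156
671⁻¹ ≡ 241 (mod 515), so k ≡ 241·169 ≡ 44 (mod 515).
x = 307 + 671·44 = 29831.

29831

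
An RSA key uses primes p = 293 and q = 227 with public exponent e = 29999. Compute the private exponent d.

29583

φ(n) = (p−1)(q−1) = 292·226 = 65992.
Need d with 29999·d ≡ 1 (mod 65992). Apply the extended Euclidean algorithm:
65992 = 2×29999 + 5994
29999 = 5×5994 + 29
5994 = 206×29 + 20
29 = 1×20 + 9
20 = 2×9 + 2
9 = 4×2 + 1
2 = 2×1 + 0
Back-substitute:
1 = 9 − 4·2
1 = −4·20 + 9·9
1 = 9·29 − 13·20
1 = −13·5994 + 2687·29
1 = 2687·29999 − 13448·5994
1 = −13448·65992 + 29583·29999
So 29999·29583 ≡ 1 (mod 65992), hence d = 29583.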